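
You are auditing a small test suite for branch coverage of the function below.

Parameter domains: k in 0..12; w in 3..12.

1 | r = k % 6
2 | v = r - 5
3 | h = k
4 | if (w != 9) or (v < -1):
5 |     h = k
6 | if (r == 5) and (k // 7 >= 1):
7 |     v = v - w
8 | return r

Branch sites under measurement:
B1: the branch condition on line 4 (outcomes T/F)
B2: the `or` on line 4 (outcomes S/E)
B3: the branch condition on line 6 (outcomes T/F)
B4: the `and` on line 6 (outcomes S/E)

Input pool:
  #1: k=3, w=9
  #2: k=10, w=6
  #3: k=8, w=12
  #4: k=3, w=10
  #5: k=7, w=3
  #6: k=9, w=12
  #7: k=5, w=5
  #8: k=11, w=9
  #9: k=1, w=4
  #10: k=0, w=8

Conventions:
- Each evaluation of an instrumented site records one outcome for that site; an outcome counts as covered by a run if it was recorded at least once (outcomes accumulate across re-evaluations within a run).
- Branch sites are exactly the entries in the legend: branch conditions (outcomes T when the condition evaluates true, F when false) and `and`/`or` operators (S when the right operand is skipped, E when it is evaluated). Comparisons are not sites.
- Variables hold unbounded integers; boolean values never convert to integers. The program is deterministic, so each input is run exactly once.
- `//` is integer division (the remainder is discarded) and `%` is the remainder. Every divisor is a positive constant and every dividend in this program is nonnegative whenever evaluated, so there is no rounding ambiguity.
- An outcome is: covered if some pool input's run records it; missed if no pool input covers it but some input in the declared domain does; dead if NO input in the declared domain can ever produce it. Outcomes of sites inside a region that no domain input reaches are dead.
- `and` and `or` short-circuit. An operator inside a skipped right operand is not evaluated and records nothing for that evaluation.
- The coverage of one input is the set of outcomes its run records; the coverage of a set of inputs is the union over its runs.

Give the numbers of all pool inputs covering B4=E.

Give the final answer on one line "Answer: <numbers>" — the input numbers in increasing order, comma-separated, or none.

input #1 (k=3, w=9): does not produce B4=E
input #2 (k=10, w=6): does not produce B4=E
input #3 (k=8, w=12): does not produce B4=E
input #4 (k=3, w=10): does not produce B4=E
input #5 (k=7, w=3): does not produce B4=E
input #6 (k=9, w=12): does not produce B4=E
input #7 (k=5, w=5): produces B4=E
input #8 (k=11, w=9): produces B4=E
input #9 (k=1, w=4): does not produce B4=E
input #10 (k=0, w=8): does not produce B4=E

Answer: 7, 8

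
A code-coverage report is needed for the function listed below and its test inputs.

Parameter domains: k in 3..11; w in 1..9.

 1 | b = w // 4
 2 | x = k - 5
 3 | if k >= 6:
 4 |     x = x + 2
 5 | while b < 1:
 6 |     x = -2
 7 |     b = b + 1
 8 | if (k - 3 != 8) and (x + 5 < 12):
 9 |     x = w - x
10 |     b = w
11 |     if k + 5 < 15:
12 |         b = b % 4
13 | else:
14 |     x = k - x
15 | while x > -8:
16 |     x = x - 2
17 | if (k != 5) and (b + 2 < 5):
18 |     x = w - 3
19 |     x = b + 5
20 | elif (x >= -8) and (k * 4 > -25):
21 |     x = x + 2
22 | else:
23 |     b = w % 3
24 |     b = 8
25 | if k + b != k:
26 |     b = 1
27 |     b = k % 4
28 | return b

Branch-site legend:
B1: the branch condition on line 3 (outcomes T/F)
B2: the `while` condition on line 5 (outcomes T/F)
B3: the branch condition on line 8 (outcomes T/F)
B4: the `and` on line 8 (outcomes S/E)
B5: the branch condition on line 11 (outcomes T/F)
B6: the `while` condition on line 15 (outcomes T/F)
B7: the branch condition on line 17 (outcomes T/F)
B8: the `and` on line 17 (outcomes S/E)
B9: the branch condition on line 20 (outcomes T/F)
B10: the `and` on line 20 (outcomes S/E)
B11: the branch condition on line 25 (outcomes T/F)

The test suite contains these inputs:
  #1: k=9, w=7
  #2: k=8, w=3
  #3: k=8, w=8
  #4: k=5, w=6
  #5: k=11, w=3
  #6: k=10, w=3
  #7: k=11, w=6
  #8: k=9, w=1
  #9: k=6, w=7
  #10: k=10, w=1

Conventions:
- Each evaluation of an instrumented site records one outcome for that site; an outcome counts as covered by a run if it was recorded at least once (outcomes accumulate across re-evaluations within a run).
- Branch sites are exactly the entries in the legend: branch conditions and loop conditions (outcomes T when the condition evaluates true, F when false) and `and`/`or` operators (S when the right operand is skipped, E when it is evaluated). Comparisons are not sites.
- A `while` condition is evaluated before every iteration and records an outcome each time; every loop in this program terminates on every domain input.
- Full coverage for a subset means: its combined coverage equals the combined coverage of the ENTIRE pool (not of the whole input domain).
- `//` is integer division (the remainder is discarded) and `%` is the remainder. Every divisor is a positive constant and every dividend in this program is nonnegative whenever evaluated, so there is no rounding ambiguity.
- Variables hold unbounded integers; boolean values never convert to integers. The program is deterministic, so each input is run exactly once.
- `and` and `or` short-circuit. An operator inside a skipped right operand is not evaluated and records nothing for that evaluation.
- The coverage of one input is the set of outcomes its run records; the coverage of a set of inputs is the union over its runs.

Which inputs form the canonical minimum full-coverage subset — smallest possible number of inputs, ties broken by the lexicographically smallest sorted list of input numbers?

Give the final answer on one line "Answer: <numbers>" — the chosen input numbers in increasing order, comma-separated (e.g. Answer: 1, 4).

#1 (k=9, w=7) -> B1->T, B2->F, B4->E, B3->T, B5->T, B6->T, B6->T, B6->T, B6->T, B6->T, B6->F, B8->E, B7->F, B10->S, ...; covered: B1=T, B2=F, B3=T, B4=E, B5=T, B6=T, B6=F, B7=F, B8=E, B9=F, B10=S, B11=T
#2 (k=8, w=3) -> B1->T, B2->T, B2->F, B4->E, B3->T, B5->T, B6->T, B6->T, B6->T, B6->T, B6->T, B6->T, B6->T, B6->F, ...; covered: B1=T, B2=T, B2=F, B3=T, B4=E, B5=T, B6=T, B6=F, B7=F, B8=E, B9=F, B10=S, B11=T
#3 (k=8, w=8) -> B1->T, B2->F, B4->E, B3->T, B5->T, B6->T, B6->T, B6->T, B6->T, B6->T, B6->T, B6->F, B8->E, B7->T, ...; covered: B1=T, B2=F, B3=T, B4=E, B5=T, B6=T, B6=F, B7=T, B8=E, B11=F
#4 (k=5, w=6) -> B1->F, B2->F, B4->E, B3->T, B5->T, B6->T, B6->T, B6->T, B6->T, B6->T, B6->T, B6->T, B6->F, B8->S, ...; covered: B1=F, B2=F, B3=T, B4=E, B5=T, B6=T, B6=F, B7=F, B8=S, B9=T, B10=E, B11=T
#5 (k=11, w=3) -> B1->T, B2->T, B2->F, B4->S, B3->F, B6->T, B6->T, B6->T, B6->T, B6->T, B6->T, B6->T, B6->T, B6->T, ...; covered: B1=T, B2=T, B2=F, B3=F, B4=S, B6=T, B6=F, B7=T, B8=E, B11=T
#6 (k=10, w=3) -> B1->T, B2->T, B2->F, B4->E, B3->T, B5->F, B6->T, B6->T, B6->T, B6->T, B6->T, B6->T, B6->T, B6->F, ...; covered: B1=T, B2=T, B2=F, B3=T, B4=E, B5=F, B6=T, B6=F, B7=F, B8=E, B9=F, B10=S, B11=T
#7 (k=11, w=6) -> B1->T, B2->F, B4->S, B3->F, B6->T, B6->T, B6->T, B6->T, B6->T, B6->T, B6->F, B8->E, B7->T, B11->T; covered: B1=T, B2=F, B3=F, B4=S, B6=T, B6=F, B7=T, B8=E, B11=T
#8 (k=9, w=1) -> B1->T, B2->T, B2->F, B4->E, B3->T, B5->T, B6->T, B6->T, B6->T, B6->T, B6->T, B6->T, B6->F, B8->E, ...; covered: B1=T, B2=T, B2=F, B3=T, B4=E, B5=T, B6=T, B6=F, B7=T, B8=E, B11=T
#9 (k=6, w=7) -> B1->T, B2->F, B4->E, B3->T, B5->T, B6->T, B6->T, B6->T, B6->T, B6->T, B6->T, B6->F, B8->E, B7->F, ...; covered: B1=T, B2=F, B3=T, B4=E, B5=T, B6=T, B6=F, B7=F, B8=E, B9=T, B10=E, B11=T
#10 (k=10, w=1) -> B1->T, B2->T, B2->F, B4->E, B3->T, B5->F, B6->T, B6->T, B6->T, B6->T, B6->T, B6->T, B6->F, B8->E, ...; covered: B1=T, B2=T, B2=F, B3=T, B4=E, B5=F, B6=T, B6=F, B7=T, B8=E, B11=T
union over all inputs: B1=T, B1=F, B2=T, B2=F, B3=T, B3=F, B4=S, B4=E, B5=T, B5=F, B6=T, B6=F, B7=T, B7=F, B8=S, B8=E, B9=T, B9=F, B10=S, B10=E, B11=T, B11=F (22 outcomes)
checked all size-1 subsets: none covers 22 outcomes (max 13/22)
checked all size-2 subsets: none covers 22 outcomes (max 18/22)
checked all size-3 subsets: none covers 22 outcomes (max 21/22)
the canonical winner is {3, 4, 5, 6}: size 4, full 22-outcome coverage, earliest index list among size-4 covers

Answer: 3, 4, 5, 6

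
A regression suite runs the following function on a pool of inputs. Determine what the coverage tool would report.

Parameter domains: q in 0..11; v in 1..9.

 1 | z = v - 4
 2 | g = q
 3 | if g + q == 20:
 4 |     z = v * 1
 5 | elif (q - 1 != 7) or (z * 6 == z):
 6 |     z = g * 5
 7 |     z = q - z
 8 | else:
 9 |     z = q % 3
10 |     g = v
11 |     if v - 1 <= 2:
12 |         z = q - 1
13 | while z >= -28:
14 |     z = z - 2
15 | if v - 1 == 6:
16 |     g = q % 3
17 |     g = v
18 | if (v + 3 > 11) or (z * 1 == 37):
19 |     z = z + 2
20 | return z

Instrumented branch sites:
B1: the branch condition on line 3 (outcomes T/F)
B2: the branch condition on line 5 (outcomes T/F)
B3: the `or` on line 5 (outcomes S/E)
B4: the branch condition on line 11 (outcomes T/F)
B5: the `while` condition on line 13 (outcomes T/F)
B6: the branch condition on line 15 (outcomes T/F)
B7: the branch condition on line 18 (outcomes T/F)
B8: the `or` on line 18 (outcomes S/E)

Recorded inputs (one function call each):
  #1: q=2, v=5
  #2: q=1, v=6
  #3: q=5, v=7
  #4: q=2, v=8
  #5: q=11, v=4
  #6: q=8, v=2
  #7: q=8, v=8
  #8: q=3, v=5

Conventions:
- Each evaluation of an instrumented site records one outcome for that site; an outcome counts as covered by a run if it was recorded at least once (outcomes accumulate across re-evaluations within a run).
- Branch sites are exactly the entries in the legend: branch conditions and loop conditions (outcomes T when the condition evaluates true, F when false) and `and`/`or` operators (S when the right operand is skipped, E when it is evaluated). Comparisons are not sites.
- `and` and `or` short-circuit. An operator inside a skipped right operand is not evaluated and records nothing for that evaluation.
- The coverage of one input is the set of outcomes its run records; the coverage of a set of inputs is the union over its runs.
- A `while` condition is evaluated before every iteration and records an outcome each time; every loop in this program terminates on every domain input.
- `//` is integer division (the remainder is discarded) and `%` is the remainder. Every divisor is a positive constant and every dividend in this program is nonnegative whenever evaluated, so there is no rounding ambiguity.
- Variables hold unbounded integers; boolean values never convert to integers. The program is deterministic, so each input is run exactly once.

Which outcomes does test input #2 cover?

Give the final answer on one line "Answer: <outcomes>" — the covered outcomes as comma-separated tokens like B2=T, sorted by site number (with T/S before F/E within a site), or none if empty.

Running input #2 (q=1, v=6), event by event:
  B1->F, B3->S, B2->T, B5->T, B5->T, B5->T, B5->T, B5->T, B5->T, B5->T
  B5->T, B5->T, B5->T, B5->T, B5->T, B5->T, B5->F, B6->F, B8->E, B7->F
collecting distinct outcomes: B1=F, B2=T, B3=S, B5=T, B5=F, B6=F, B7=F, B8=E

Answer: B1=F, B2=T, B3=S, B5=T, B5=F, B6=F, B7=F, B8=E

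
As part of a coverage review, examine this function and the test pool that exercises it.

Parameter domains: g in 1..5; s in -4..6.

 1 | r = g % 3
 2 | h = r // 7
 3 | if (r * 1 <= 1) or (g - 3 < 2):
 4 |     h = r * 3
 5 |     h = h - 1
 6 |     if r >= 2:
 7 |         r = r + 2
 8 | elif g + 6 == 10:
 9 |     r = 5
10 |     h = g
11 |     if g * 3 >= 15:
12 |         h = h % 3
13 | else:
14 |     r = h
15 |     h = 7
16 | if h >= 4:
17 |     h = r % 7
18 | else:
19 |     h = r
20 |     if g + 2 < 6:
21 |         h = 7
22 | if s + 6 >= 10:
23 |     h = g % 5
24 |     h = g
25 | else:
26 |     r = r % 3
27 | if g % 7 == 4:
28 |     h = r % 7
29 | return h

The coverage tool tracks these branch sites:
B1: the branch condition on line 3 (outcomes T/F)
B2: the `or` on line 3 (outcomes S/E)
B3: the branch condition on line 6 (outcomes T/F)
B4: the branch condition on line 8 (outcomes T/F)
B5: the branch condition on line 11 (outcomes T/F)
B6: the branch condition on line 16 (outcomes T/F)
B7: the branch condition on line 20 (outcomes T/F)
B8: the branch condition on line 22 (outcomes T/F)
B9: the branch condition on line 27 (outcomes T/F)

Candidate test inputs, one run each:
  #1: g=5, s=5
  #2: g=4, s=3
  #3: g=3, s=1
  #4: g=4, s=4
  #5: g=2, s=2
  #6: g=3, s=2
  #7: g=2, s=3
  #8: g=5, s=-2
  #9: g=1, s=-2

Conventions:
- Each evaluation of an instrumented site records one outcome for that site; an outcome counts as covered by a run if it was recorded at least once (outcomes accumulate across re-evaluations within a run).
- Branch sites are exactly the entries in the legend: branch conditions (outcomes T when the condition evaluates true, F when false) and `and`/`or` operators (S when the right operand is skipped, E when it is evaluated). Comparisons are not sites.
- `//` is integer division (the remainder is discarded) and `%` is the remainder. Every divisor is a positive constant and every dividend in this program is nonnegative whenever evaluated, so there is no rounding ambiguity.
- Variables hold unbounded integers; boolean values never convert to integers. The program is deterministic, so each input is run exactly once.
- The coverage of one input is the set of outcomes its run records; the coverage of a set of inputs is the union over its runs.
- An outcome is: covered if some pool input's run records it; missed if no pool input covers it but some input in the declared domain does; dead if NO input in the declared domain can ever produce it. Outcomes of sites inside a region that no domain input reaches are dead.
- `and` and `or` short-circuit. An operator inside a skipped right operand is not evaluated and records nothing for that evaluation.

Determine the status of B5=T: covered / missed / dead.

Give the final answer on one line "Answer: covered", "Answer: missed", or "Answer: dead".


no pool input records B5=T
checking all 55 inputs in the declared domain: B5=T is never recorded -> dead
Answer: dead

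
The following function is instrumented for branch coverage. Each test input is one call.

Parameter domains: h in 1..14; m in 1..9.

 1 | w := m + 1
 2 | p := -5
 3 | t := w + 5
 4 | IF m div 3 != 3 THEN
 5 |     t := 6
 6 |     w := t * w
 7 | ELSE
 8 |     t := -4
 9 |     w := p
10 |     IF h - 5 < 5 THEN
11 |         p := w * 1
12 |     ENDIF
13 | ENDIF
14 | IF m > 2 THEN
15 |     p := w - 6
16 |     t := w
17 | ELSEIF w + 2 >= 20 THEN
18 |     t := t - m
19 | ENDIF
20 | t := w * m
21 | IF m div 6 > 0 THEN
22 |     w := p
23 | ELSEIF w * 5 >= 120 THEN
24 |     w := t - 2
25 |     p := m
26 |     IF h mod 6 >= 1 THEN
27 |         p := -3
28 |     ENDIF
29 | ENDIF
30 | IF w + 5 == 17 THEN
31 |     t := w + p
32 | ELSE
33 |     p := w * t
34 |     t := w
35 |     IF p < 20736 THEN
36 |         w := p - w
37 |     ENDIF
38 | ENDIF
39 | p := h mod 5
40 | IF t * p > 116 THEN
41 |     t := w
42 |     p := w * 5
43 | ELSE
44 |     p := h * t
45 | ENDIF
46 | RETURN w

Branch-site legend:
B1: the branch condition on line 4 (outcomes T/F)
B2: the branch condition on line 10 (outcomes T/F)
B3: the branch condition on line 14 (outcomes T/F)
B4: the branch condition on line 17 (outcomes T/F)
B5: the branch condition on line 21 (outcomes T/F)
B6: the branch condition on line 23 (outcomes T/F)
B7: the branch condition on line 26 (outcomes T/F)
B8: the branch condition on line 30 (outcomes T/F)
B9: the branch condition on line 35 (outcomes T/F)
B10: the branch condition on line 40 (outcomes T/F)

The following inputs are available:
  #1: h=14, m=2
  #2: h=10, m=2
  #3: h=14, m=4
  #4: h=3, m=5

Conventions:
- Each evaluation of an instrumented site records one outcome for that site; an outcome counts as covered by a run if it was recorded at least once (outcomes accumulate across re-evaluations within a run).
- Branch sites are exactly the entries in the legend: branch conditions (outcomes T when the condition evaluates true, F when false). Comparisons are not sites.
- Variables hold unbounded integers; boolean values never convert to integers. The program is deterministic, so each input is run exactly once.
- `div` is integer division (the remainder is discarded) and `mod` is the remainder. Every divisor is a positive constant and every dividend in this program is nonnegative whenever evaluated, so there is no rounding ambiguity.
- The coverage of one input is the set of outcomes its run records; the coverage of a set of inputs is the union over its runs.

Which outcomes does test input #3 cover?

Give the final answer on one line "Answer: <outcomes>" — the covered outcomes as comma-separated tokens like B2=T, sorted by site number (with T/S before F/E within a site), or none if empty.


Running input #3 (h=14, m=4), event by event:
  B1->T, B3->T, B5->F, B6->T, B7->T, B8->F, B9->T, B10->T
as a set, this run covers: B1=T, B3=T, B5=F, B6=T, B7=T, B8=F, B9=T, B10=T
Answer: B1=T, B3=T, B5=F, B6=T, B7=T, B8=F, B9=T, B10=T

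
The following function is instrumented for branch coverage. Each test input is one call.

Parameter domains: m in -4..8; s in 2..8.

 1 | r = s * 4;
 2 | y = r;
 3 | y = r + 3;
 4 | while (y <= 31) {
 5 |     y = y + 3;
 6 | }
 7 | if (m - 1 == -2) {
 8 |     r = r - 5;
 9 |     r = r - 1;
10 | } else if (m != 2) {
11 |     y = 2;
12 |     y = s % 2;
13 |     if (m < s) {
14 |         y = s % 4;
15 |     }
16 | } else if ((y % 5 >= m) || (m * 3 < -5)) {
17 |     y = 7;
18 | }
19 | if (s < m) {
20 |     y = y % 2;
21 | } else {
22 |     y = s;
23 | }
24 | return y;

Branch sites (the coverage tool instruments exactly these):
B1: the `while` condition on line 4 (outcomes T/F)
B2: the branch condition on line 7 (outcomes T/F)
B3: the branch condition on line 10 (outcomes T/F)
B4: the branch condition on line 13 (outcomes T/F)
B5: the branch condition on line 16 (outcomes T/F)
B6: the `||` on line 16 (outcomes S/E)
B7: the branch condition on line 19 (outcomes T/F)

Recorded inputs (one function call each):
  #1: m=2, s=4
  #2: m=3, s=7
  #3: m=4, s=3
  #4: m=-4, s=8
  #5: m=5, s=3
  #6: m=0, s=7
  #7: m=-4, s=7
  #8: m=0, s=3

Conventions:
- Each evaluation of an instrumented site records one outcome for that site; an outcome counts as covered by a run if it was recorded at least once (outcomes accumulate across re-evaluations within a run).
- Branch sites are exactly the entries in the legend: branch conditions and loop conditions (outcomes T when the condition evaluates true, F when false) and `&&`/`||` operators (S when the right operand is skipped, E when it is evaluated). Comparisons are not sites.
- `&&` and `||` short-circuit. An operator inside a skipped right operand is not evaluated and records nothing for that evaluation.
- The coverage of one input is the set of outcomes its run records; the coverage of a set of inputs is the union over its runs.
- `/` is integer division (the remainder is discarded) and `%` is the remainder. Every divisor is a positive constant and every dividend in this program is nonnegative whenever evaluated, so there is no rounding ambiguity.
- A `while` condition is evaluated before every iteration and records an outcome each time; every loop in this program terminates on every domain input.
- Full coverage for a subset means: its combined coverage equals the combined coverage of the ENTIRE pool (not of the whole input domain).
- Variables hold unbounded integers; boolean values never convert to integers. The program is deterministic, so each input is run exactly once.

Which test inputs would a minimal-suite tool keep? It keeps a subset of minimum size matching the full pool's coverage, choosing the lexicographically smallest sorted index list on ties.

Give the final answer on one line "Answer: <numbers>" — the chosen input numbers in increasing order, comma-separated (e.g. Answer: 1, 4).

run #1 (m=2, s=4) runs B1->T, B1->T, B1->T, B1->T, B1->T, B1->F, B2->F, B3->F, B6->S, B5->T, B7->F; records B1=T, B1=F, B2=F, B3=F, B5=T, B6=S, B7=F
run #2 (m=3, s=7) runs B1->T, B1->F, B2->F, B3->T, B4->T, B7->F; records B1=T, B1=F, B2=F, B3=T, B4=T, B7=F
run #3 (m=4, s=3) runs B1->T, B1->T, B1->T, B1->T, B1->T, B1->T, B1->F, B2->F, B3->T, B4->F, B7->T; records B1=T, B1=F, B2=F, B3=T, B4=F, B7=T
run #4 (m=-4, s=8) runs B1->F, B2->F, B3->T, B4->T, B7->F; records B1=F, B2=F, B3=T, B4=T, B7=F
run #5 (m=5, s=3) runs B1->T, B1->T, B1->T, B1->T, B1->T, B1->T, B1->F, B2->F, B3->T, B4->F, B7->T; records B1=T, B1=F, B2=F, B3=T, B4=F, B7=T
run #6 (m=0, s=7) runs B1->T, B1->F, B2->F, B3->T, B4->T, B7->F; records B1=T, B1=F, B2=F, B3=T, B4=T, B7=F
run #7 (m=-4, s=7) runs B1->T, B1->F, B2->F, B3->T, B4->T, B7->F; records B1=T, B1=F, B2=F, B3=T, B4=T, B7=F
run #8 (m=0, s=3) runs B1->T, B1->T, B1->T, B1->T, B1->T, B1->T, B1->F, B2->F, B3->T, B4->T, B7->F; records B1=T, B1=F, B2=F, B3=T, B4=T, B7=F
together the pool reaches 11 outcomes: B1=T, B1=F, B2=F, B3=T, B3=F, B4=T, B4=F, B5=T, B6=S, B7=T, B7=F
size 1 is not enough: best union over all size-1 subsets is 7/11
size 2 is not enough: best union over all size-2 subsets is 10/11
the canonical winner is {1, 2, 3}: size 3, full 11-outcome coverage, earliest index list among size-3 covers

Answer: 1, 2, 3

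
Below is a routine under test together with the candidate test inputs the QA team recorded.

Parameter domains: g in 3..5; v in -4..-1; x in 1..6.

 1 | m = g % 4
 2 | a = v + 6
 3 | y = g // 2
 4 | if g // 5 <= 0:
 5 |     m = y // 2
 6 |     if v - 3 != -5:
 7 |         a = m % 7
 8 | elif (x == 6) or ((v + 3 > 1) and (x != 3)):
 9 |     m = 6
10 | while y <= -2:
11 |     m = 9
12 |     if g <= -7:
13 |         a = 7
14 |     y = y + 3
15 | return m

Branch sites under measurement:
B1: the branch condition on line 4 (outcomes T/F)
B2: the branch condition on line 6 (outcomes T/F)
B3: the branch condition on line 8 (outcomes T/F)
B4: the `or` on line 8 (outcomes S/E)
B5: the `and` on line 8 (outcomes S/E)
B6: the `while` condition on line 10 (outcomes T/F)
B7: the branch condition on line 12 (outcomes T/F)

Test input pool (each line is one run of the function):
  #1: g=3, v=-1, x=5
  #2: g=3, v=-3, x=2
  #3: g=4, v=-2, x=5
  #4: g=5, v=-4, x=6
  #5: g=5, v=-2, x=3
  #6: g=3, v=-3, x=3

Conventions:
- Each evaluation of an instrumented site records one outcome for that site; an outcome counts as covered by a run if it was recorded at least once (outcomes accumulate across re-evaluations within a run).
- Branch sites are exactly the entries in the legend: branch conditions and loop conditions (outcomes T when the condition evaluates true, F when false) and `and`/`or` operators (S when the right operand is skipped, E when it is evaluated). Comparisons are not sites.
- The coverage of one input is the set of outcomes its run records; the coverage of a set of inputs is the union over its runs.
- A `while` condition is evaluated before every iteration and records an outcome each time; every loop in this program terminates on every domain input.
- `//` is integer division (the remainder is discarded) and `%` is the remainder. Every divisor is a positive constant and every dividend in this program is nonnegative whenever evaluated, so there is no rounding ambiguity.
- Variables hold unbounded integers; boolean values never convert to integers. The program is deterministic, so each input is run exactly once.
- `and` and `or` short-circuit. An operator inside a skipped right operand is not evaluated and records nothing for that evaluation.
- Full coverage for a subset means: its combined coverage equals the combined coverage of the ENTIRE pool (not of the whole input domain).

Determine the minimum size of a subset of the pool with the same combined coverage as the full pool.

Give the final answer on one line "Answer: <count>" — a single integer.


input #1, g=3, v=-1, x=5: events B1->T, B2->T, B6->F; outcomes B1=T, B2=T, B6=F
input #2, g=3, v=-3, x=2: events B1->T, B2->T, B6->F; outcomes B1=T, B2=T, B6=F
input #3, g=4, v=-2, x=5: events B1->T, B2->F, B6->F; outcomes B1=T, B2=F, B6=F
input #4, g=5, v=-4, x=6: events B1->F, B4->S, B3->T, B6->F; outcomes B1=F, B3=T, B4=S, B6=F
input #5, g=5, v=-2, x=3: events B1->F, B4->E, B5->S, B3->F, B6->F; outcomes B1=F, B3=F, B4=E, B5=S, B6=F
input #6, g=3, v=-3, x=3: events B1->T, B2->T, B6->F; outcomes B1=T, B2=T, B6=F
pool-wide coverage (10 outcomes): B1=T, B1=F, B2=T, B2=F, B3=T, B3=F, B4=S, B4=E, B5=S, B6=F
checked all size-1 subsets: none covers 10 outcomes (max 5/10)
checked all size-2 subsets: none covers 10 outcomes (max 7/10)
checked all size-3 subsets: none covers 10 outcomes (max 9/10)
the canonical winner is {1, 3, 4, 5}: size 4, full 10-outcome coverage, earliest index list among size-4 covers
Answer: 4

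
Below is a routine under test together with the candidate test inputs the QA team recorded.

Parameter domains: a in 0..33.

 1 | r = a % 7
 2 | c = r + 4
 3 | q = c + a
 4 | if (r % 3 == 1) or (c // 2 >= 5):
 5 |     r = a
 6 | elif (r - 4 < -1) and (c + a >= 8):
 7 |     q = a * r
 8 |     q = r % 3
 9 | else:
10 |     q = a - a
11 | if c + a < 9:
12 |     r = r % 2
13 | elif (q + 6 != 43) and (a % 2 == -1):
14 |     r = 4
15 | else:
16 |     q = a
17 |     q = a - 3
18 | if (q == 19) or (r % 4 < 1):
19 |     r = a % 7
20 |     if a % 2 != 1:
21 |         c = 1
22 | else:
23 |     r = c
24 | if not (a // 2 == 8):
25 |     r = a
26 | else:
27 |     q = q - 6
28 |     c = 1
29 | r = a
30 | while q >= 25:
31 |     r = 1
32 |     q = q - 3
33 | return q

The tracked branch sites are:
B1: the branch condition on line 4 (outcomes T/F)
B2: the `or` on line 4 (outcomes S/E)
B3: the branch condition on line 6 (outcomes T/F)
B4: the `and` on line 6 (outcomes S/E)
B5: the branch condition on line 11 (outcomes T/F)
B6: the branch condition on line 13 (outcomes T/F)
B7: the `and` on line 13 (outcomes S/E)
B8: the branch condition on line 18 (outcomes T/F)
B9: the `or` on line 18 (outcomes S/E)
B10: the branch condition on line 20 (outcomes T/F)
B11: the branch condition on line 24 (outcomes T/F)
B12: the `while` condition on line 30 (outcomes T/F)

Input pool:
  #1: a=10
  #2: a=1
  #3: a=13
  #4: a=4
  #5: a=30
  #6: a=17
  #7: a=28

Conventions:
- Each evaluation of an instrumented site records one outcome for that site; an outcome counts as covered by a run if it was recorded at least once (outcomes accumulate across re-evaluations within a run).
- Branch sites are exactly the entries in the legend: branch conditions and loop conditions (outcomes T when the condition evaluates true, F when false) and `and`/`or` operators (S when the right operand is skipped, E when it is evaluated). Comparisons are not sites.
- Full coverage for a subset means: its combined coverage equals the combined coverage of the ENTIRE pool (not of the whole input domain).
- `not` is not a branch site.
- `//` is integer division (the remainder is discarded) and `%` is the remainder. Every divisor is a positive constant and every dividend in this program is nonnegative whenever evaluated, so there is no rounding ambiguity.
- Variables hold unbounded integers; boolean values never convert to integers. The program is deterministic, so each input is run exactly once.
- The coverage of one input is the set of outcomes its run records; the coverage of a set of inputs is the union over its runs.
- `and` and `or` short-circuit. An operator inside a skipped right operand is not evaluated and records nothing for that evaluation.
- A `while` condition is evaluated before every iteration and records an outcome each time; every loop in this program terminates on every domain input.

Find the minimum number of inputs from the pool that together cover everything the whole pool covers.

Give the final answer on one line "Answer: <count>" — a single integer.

test 1 (a=10) hits B1=F, B2=E, B3=F, B4=S, B5=F, B6=F, B7=E, B8=F, B9=E, B11=T, B12=F
test 2 (a=1) hits B1=T, B2=S, B5=T, B8=F, B9=E, B11=T, B12=F
test 3 (a=13) hits B1=T, B2=E, B5=F, B6=F, B7=E, B8=F, B9=E, B11=T, B12=F
test 4 (a=4) hits B1=T, B2=S, B5=F, B6=F, B7=E, B8=T, B9=E, B10=T, B11=T, B12=F
test 5 (a=30) hits B1=F, B2=E, B3=T, B4=E, B5=F, B6=F, B7=E, B8=F, B9=E, B11=T, B12=T, B12=F
test 6 (a=17) hits B1=F, B2=E, B3=F, B4=S, B5=F, B6=F, B7=E, B8=F, B9=E, B11=F, B12=F
test 7 (a=28) hits B1=F, B2=E, B3=T, B4=E, B5=F, B6=F, B7=E, B8=T, B9=E, B10=T, B11=T, B12=T, B12=F
union over all inputs: B1=T, B1=F, B2=S, B2=E, B3=T, B3=F, B4=S, B4=E, B5=T, B5=F, B6=F, B7=E, B8=T, B8=F, B9=E, B10=T, B11=T, B11=F, B12=T, B12=F (20 outcomes)
every size-1 subset falls short of the 20 outcomes (best: 13/20)
every size-2 subset falls short of the 20 outcomes (best: 17/20)
inputs {2, 6, 7} (size 3) cover everything; no size-3 subset with a lexicographically smaller index list covers all 20

Answer: 3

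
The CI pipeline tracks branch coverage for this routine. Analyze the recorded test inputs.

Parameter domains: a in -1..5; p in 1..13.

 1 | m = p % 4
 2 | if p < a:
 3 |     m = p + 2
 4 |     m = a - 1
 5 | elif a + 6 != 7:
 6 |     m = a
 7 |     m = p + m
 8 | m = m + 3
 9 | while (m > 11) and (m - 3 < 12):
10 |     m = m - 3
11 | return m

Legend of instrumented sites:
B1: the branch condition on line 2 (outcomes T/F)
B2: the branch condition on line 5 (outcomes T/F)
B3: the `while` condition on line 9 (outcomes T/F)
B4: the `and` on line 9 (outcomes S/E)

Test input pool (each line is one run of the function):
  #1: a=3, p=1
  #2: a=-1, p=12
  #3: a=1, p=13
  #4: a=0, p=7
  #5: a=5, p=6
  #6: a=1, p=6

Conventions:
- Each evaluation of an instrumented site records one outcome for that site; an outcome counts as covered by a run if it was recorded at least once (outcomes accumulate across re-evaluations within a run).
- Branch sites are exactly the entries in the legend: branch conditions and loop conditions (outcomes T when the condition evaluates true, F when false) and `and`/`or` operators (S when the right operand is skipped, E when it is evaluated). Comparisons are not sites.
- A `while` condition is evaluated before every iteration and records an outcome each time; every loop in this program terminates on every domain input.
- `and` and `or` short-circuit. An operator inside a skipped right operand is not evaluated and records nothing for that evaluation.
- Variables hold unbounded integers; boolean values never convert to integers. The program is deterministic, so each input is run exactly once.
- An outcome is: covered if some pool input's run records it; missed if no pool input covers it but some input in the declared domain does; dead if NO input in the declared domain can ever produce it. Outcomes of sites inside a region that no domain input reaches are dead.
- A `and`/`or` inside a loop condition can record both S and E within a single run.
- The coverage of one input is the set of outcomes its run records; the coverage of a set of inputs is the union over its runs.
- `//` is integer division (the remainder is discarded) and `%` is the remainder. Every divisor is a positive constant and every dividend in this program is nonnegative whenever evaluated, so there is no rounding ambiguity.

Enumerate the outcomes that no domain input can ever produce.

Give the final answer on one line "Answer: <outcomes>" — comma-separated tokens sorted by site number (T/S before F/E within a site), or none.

exhaustive pass over the 91-input domain:
  reachable outcomes have witnesses, e.g. B1=T (e.g. a=2, p=1), B1=F (e.g. a=-1, p=1), B2=T (e.g. a=-1, p=1), B2=F (e.g. a=1, p=1)

Answer: none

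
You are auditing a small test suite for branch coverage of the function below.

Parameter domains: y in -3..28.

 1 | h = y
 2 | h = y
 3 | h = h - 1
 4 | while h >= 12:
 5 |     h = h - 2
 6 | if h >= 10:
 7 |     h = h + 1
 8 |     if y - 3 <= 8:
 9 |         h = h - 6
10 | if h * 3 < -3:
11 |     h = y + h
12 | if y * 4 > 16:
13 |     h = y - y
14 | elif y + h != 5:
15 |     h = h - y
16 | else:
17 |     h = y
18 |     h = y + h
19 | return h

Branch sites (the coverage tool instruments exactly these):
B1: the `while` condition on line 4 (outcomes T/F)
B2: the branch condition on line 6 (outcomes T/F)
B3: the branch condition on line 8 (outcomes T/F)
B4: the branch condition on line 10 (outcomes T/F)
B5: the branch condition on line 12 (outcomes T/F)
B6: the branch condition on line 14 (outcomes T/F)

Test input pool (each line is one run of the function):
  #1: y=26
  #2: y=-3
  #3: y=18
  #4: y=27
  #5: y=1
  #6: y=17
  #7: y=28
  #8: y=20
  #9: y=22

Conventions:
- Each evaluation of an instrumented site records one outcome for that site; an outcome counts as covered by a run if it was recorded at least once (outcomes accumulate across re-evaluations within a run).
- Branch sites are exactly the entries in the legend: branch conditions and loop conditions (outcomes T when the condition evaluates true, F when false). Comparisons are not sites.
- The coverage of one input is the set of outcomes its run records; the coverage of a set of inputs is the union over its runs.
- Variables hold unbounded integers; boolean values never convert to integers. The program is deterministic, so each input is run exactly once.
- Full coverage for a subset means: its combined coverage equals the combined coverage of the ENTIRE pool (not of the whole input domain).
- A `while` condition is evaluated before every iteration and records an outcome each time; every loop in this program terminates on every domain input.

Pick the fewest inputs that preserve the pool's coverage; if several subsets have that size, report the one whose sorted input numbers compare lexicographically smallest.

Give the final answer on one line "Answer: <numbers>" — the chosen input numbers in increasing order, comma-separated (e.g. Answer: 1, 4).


#1 (y=26) -> covered: B1=T, B1=F, B2=T, B3=F, B4=F, B5=T
#2 (y=-3) -> covered: B1=F, B2=F, B4=T, B5=F, B6=T
#3 (y=18) -> covered: B1=T, B1=F, B2=T, B3=F, B4=F, B5=T
#4 (y=27) -> covered: B1=T, B1=F, B2=T, B3=F, B4=F, B5=T
#5 (y=1) -> covered: B1=F, B2=F, B4=F, B5=F, B6=T
#6 (y=17) -> covered: B1=T, B1=F, B2=T, B3=F, B4=F, B5=T
#7 (y=28) -> covered: B1=T, B1=F, B2=T, B3=F, B4=F, B5=T
#8 (y=20) -> covered: B1=T, B1=F, B2=T, B3=F, B4=F, B5=T
#9 (y=22) -> covered: B1=T, B1=F, B2=T, B3=F, B4=F, B5=T
together the pool reaches 10 outcomes: B1=T, B1=F, B2=T, B2=F, B3=F, B4=T, B4=F, B5=T, B5=F, B6=T
no size-1 subset reaches all 10 outcomes (best union: 6/10)
the canonical winner is {1, 2}: size 2, full 10-outcome coverage, earliest index list among size-2 covers
Answer: 1, 2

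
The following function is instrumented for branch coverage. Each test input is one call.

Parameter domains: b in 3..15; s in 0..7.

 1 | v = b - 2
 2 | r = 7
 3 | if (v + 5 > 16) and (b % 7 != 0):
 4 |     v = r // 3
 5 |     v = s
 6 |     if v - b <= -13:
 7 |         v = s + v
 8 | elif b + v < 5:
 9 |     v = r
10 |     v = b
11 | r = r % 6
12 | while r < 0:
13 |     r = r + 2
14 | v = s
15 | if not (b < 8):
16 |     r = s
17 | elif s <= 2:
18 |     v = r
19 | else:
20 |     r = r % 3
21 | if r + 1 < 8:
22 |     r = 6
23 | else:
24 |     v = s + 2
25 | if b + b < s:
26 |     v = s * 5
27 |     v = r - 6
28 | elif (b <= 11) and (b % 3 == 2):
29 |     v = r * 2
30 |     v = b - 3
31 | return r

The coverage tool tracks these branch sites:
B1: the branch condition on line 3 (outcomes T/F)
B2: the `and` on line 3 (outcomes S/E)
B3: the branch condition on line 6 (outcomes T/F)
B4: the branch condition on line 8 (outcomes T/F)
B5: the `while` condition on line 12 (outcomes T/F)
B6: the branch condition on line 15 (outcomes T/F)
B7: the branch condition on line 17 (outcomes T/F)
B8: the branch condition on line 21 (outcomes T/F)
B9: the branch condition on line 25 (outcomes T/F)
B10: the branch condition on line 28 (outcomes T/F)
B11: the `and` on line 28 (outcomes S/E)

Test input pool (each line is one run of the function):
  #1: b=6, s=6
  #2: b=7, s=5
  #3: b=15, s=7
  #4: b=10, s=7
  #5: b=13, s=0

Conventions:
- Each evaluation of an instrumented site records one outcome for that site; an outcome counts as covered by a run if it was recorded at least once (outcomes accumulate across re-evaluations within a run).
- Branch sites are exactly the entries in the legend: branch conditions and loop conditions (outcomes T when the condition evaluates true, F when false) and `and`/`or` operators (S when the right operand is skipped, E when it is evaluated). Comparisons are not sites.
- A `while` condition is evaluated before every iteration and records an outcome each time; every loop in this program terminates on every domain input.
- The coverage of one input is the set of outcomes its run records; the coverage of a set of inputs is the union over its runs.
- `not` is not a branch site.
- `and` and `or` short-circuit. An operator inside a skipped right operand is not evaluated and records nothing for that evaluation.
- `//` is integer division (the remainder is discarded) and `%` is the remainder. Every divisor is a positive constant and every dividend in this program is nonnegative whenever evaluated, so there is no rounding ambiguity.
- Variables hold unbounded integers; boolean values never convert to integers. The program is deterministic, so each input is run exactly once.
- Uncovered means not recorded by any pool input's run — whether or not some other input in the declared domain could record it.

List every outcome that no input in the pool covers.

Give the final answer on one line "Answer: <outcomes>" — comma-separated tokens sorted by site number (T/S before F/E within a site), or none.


input #1, b=6, s=6: events B2->S, B1->F, B4->F, B5->F, B6->F, B7->F, B8->T, B9->F, B11->E, B10->F; outcomes B1=F, B2=S, B4=F, B5=F, B6=F, B7=F, B8=T, B9=F, B10=F, B11=E
input #2, b=7, s=5: events B2->S, B1->F, B4->F, B5->F, B6->F, B7->F, B8->T, B9->F, B11->E, B10->F; outcomes B1=F, B2=S, B4=F, B5=F, B6=F, B7=F, B8=T, B9=F, B10=F, B11=E
input #3, b=15, s=7: events B2->E, B1->T, B3->F, B5->F, B6->T, B8->F, B9->F, B11->S, B10->F; outcomes B1=T, B2=E, B3=F, B5=F, B6=T, B8=F, B9=F, B10=F, B11=S
input #4, b=10, s=7: events B2->S, B1->F, B4->F, B5->F, B6->T, B8->F, B9->F, B11->E, B10->F; outcomes B1=F, B2=S, B4=F, B5=F, B6=T, B8=F, B9=F, B10=F, B11=E
input #5, b=13, s=0: events B2->S, B1->F, B4->F, B5->F, B6->T, B8->T, B9->F, B11->S, B10->F; outcomes B1=F, B2=S, B4=F, B5=F, B6=T, B8=T, B9=F, B10=F, B11=S
union over the pool: B1=T, B1=F, B2=S, B2=E, B3=F, B4=F, B5=F, B6=T, B6=F, B7=F, B8=T, B8=F, B9=F, B10=F, B11=S, B11=E
uncovered (6 of 22): B3=T, B4=T, B5=T, B7=T, B9=T, B10=T
Answer: B3=T, B4=T, B5=T, B7=T, B9=T, B10=T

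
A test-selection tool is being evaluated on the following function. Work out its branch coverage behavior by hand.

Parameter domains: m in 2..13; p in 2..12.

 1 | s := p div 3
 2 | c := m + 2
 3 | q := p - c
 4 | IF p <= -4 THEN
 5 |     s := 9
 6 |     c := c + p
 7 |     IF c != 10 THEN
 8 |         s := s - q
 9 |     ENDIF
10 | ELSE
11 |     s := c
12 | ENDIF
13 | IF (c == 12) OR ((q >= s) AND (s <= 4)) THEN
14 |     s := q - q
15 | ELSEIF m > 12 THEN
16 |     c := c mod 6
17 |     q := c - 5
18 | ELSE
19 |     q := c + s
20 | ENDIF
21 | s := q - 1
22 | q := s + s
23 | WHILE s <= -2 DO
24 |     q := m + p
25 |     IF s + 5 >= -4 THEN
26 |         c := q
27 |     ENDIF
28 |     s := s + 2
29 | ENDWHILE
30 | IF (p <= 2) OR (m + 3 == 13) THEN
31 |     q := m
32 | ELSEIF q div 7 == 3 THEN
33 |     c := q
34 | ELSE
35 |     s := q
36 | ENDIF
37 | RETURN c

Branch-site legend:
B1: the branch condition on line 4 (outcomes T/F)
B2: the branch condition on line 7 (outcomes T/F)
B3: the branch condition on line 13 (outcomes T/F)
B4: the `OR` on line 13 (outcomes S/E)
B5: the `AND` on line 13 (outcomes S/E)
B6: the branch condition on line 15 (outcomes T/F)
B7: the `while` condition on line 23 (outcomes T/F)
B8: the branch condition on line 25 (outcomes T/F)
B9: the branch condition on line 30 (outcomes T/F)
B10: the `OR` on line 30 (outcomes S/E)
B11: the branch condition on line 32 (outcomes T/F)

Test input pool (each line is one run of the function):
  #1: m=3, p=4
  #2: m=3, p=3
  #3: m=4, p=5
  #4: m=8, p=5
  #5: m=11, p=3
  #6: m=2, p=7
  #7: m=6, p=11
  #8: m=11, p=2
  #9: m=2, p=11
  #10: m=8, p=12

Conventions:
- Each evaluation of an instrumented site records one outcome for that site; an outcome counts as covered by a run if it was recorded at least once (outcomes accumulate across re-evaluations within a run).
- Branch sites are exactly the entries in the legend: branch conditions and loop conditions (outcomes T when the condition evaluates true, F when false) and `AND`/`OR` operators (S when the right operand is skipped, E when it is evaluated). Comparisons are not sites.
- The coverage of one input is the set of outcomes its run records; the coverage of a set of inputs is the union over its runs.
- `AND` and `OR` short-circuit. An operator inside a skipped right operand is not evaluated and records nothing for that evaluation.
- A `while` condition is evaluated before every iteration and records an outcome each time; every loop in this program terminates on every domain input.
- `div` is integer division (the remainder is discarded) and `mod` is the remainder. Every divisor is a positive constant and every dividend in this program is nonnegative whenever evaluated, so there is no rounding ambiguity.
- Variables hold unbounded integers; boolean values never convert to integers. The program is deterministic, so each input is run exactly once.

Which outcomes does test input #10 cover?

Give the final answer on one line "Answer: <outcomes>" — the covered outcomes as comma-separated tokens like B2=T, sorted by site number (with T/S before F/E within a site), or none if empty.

Running input #10 (m=8, p=12), event by event:
  B1->F, B4->E, B5->S, B3->F, B6->F, B7->F, B10->E, B9->F, B11->F
collecting distinct outcomes: B1=F, B3=F, B4=E, B5=S, B6=F, B7=F, B9=F, B10=E, B11=F

Answer: B1=F, B3=F, B4=E, B5=S, B6=F, B7=F, B9=F, B10=E, B11=F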